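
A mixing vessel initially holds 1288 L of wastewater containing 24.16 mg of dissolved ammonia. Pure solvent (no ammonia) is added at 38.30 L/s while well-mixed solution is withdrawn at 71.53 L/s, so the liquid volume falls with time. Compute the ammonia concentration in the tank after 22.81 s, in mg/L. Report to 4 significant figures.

0.006741 mg/L

Let m(t) be the amount of ammonia. Volume: V(t) = V₀ + (Q_in − Q_out) t = 1288 − 33.2300 t; V(22.81) = 530.024 L.
Species balance (pure solvent in): dm/dt = −Q_out · m/V(t).
Separate: dm/m = −Q_out dt/V(t) ⇒ ln(m/m₀) = −(Q_out/(Q_in−Q_out)) ln(V/V₀).
m = m₀ (V₀/V)^(Q_out/(Q_in−Q_out)) = 24.16 × (1288/530.024)^(-2.15257) = 3.57290 mg.
C = m/V = 3.57290/530.024 = 0.00674101 mg/L.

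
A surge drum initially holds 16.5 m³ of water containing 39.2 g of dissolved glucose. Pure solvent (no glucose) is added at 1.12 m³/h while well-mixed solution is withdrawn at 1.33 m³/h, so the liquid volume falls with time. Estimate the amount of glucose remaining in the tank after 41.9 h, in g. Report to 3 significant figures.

0.314 g

Let m(t) be the amount of glucose. Volume: V(t) = V₀ + (Q_in − Q_out) t = 16.5 − 0.21000 t; V(41.9) = 7.7010 m³.
Solute balance: dm/dt = 0 − Q_out C = −Q_out m/V(t).
dm/m = −Q_out dt/(V₀ − 0.21000 t); integrating gives ln(m/m₀) = −(Q_out/(Q_in−Q_out)) ln(V/V₀).
m = m₀ (V₀/V)^(Q_out/(Q_in−Q_out)) = 39.2 × (16.5/7.7010)^(-6.3333) = 0.31431 g.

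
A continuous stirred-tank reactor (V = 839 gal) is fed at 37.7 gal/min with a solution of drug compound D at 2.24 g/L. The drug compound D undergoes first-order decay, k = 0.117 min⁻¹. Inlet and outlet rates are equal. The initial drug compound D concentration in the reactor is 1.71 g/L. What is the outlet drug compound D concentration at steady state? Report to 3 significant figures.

Species balance: V dC/dt = Q C_in − Q C − k V C.
At steady state: 0 = Q C_in − (Q + kV) C_ss, so C_ss = Q C_in/(Q + kV).
C_ss = 37.7·2.24/(37.7 + 0.117·839) = 84.448/135.86 = 0.62157 g/L.

0.622 g/L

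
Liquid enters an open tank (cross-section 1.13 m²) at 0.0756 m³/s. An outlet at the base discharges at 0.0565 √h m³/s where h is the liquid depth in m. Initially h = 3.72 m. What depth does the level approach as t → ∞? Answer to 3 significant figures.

1.79 m

Unsteady balance on liquid volume: A dh/dt = Q_in − 0.0565 √h. At steady state dh/dt = 0:
Q_in = 0.0565 √h_ss ⇒ √h_ss = 0.0756/0.0565 = 1.3381.
h_ss = 1.3381² = 1.7904 m. (Since h₀ = 3.72 m > h_ss, the level will fall toward this value.)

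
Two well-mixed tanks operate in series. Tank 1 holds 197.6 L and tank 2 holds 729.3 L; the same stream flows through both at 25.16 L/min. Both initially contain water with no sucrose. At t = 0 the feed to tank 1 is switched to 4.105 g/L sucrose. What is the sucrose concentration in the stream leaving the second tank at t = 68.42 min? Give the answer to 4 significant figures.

Each tank obeys Vᵢ dCᵢ/dt = Q(Cᵢ₋₁ − Cᵢ), so τᵢ = Vᵢ/Q.
τ₁ = 197.6/25.16 = 7.85374 min; τ₂ = 729.3/25.16 = 28.9865 min.
Tank 1: C₁ = C_in(1 − e^(−t/τ₁)). Tank 2 (τ₁ ≠ τ₂): C₂ = C_in[1 − (τ₁ e^(−t/τ₁) − τ₂ e^(−t/τ₂))/(τ₁ − τ₂)].
At t = 68.42: e^(−t/τ₁) = 0.000164635, e^(−t/τ₂) = 0.0943815.
C₂ = 4.105·[1 − (7.85374·0.000164635 − 28.9865·0.0943815)/(-21.1328)] = 4.105·0.870604 = 3.57383 g/L.

3.574 g/L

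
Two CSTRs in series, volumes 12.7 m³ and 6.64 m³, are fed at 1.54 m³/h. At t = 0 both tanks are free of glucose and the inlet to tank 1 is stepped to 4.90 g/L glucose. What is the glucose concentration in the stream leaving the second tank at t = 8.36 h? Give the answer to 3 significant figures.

1.95 g/L

Time constants: τᵢ = Vᵢ/Q for each well-mixed tank.
τ₁ = 12.7/1.54 = 8.2468 h; τ₂ = 6.64/1.54 = 4.3117 h.
Solving the cascade with C₁(0)=C₂(0)=0 gives C₂(t) = C_in[1 − (τ₁ e^(−t/τ₁) − τ₂ e^(−t/τ₂))/(τ₁ − τ₂)].
At t = 8.36: e^(−t/τ₁) = 0.36286, e^(−t/τ₂) = 0.14386.
C₂ = 4.90·[1 − (8.2468·0.36286 − 4.3117·0.14386)/(3.9351)] = 4.90·0.39717 = 1.9462 g/L.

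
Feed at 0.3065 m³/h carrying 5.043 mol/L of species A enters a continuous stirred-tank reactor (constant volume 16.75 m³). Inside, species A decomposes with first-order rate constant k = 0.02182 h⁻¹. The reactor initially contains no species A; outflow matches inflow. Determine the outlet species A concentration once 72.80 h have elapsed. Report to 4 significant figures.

2.176 mol/L

Species balance: V dC/dt = Q C_in − Q C − k V C.
This is linear with rate a = Q/V + k = 0.0401185 h⁻¹.
C_ss = Q C_in/(Q + kV) = 2.30017 mol/L; C(t) = C_ss + (C₀ − C_ss) e^(−a t).
C(72.80) = 2.30017 + (-2.30017)·e^(−0.0401185·72.80) = 2.30017 + (-2.30017)·0.0538999 = 2.17619 mol/L.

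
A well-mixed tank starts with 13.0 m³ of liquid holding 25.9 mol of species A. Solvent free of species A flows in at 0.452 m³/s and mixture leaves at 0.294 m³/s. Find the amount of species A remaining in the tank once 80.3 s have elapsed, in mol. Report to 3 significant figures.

Let m(t) be the amount of species A. Volume: V(t) = V₀ + (Q_in − Q_out) t = 13.0 + 0.15800 t; V(80.3) = 25.687 m³.
Species balance (pure solvent in): dm/dt = −Q_out · m/V(t).
Separate: dm/m = −Q_out dt/V(t) ⇒ ln(m/m₀) = −(Q_out/(Q_in−Q_out)) ln(V/V₀).
m = m₀ (V₀/V)^(Q_out/(Q_in−Q_out)) = 25.9 × (13.0/25.687)^(1.8608) = 7.2934 mol.

7.29 mol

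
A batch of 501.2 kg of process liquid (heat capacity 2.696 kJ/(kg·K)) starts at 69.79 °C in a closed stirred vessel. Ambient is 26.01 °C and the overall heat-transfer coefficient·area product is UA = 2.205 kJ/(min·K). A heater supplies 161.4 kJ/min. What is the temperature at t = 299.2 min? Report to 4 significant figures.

Unsteady energy balance on the tank contents: M c_p dT/dt = −UA(T − T_amb) + Q̇.
dT/dt = (T_ss − T)/τ with T_ss = T_amb + Q̇/UA = 26.01 + 161.4/2.205 = 99.2073 °C, τ = M c_p/UA = 501.2·2.696/2.205 = 612.805 min.
T approaches T_ss exponentially: T(t) = T_ss + (T₀ − T_ss) e^(−t/τ).
T(299.2) = 99.2073 + (-29.4173)·0.613702 = 81.1539 °C.

81.15 °C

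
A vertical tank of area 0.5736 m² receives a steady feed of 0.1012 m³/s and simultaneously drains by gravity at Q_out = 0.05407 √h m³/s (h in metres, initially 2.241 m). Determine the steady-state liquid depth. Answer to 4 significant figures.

Level balance: A dh/dt = 0.1012 − 0.05407 √h. Setting dh/dt = 0:
Q_in = 0.05407 √h_ss ⇒ √h_ss = 0.1012/0.05407 = 1.87165.
h_ss = 1.87165² = 3.50307 m. (Since h₀ = 2.241 m < h_ss, the level will rise toward this value.)

3.503 m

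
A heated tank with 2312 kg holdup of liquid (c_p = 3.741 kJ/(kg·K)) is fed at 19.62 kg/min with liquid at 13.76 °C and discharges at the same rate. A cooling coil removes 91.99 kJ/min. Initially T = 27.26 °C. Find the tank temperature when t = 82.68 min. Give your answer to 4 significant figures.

19.82 °C

Heat balance on the well-mixed liquid: M c_p dT/dt = ṁ c_p (T_in − T) − 91.99.
τ = M/ṁ = 117.839 min; T_ss = T_in − Q̇/(ṁ c_p) = 13.76 − 91.99/(19.62·3.741) = 12.5067 °C.
Integrating: T(t) = T_ss + (T₀ − T_ss) e^(−t/τ).
T(82.68) = 12.5067 + (14.7533)·e^(−82.68/117.839) = 12.5067 + (14.7533)·0.495774 = 19.8210 °C.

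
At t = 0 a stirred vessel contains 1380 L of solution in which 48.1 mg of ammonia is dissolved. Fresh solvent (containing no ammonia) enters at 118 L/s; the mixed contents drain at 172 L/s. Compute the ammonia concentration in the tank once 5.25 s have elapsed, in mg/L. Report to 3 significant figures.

Let m(t) be the amount of ammonia. Volume: V(t) = V₀ + (Q_in − Q_out) t = 1380 − 54.000 t; V(5.25) = 1096.5 L.
No ammonia enters, so dm/dt = −Q_out · (m/V).
dm/m = −Q_out dt/(V₀ − 54.000 t); integrating gives ln(m/m₀) = −(Q_out/(Q_in−Q_out)) ln(V/V₀).
m = m₀ (V₀/V)^(Q_out/(Q_in−Q_out)) = 48.1 × (1380/1096.5)^(-3.1852) = 23.123 mg.
C = m/V = 23.123/1096.5 = 0.021088 mg/L.

0.0211 mg/L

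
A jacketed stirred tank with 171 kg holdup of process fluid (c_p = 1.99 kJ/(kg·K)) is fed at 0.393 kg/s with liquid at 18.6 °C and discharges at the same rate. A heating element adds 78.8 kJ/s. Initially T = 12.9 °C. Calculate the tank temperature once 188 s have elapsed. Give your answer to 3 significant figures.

M c_p dT/dt = ṁ c_p (T_in − T) + Q̇.
τ = M/ṁ = 435.11 s; T_ss = T_in + Q̇/(ṁ c_p) = 18.6 + 78.8/(0.393·1.99) = 119.36 °C.
T approaches T_ss exponentially: T(t) = T_ss + (T₀ − T_ss) e^(−t/τ).
T(188) = 119.36 + (-106.46)·e^(−188/435.11) = 119.36 + (-106.46)·0.64916 = 50.249 °C.

50.2 °C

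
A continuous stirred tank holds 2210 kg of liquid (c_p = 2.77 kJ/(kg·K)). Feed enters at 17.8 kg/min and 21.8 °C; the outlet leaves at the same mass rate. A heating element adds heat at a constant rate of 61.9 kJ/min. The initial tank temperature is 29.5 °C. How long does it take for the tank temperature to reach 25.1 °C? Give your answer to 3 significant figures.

Heat balance on the well-mixed liquid: M c_p dT/dt = ṁ c_p (T_in − T) + 61.9.
τ = M/ṁ = 124.16 min; T_ss = T_in + Q̇/(ṁ c_p) = 23.055 °C.
T(t) = T_ss + (T₀ − T_ss) e^(−t/τ). Set T = 25.1:
e^(−t/τ) = (25.1 − 23.055)/(29.5 − 23.055) = 0.31726
t = −124.16 · ln(0.31726) = 142.54 min.

143 min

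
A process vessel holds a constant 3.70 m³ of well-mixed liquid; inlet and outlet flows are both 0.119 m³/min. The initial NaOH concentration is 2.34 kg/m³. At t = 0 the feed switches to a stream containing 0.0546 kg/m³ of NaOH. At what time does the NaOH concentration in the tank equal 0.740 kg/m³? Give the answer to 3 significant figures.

Species balance: V dC/dt = Q(C_in − C) ⇒ τ = V/Q = 31.092 min.
C(t) = C_in + (C₀ − C_in) e^(−t/τ). Set C = 0.740 and solve for t:
e^(−t/τ) = (C − C_in)/(C₀ − C_in) = (0.740 − 0.0546)/(2.34 − 0.0546) = 0.29990
t = −τ ln(…) = 31.092 × 1.2043 = 37.444 min.

37.4 min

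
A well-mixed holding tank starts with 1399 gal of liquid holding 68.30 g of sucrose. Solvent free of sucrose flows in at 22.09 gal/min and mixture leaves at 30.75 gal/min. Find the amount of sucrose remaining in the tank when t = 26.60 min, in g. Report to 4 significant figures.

Let m(t) be the amount of sucrose. Volume: V(t) = V₀ + (Q_in − Q_out) t = 1399 − 8.66000 t; V(26.60) = 1168.64 gal.
Species balance (pure solvent in): dm/dt = −Q_out · m/V(t).
Separate: dm/m = −Q_out dt/V(t) ⇒ ln(m/m₀) = −(Q_out/(Q_in−Q_out)) ln(V/V₀).
m = m₀ (V₀/V)^(Q_out/(Q_in−Q_out)) = 68.30 × (1399/1168.64)^(-3.55081) = 36.0559 g.

36.06 g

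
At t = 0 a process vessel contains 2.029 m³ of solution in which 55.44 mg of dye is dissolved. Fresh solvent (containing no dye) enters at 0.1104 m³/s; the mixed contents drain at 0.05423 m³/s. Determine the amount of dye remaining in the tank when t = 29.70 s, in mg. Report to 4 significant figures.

31.06 mg

Let m(t) be the amount of dye. Volume: V(t) = V₀ + (Q_in − Q_out) t = 2.029 + 0.0561700 t; V(29.70) = 3.69725 m³.
Solute balance: dm/dt = 0 − Q_out C = −Q_out m/V(t).
dm/m = −Q_out dt/(V₀ + 0.0561700 t); integrating gives ln(m/m₀) = −(Q_out/(Q_in−Q_out)) ln(V/V₀).
m = m₀ (V₀/V)^(Q_out/(Q_in−Q_out)) = 55.44 × (2.029/3.69725)^(0.965462) = 31.0618 mg.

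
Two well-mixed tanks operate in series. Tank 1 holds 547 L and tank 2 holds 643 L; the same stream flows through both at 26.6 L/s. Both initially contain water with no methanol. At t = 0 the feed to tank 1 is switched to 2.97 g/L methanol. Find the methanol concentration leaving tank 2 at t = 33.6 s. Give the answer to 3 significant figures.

Each tank obeys Vᵢ dCᵢ/dt = Q(Cᵢ₋₁ − Cᵢ), so τᵢ = Vᵢ/Q.
τ₁ = 547/26.6 = 20.564 s; τ₂ = 643/26.6 = 24.173 s.
Tank 1: C₁ = C_in(1 − e^(−t/τ₁)). Tank 2 (τ₁ ≠ τ₂): C₂ = C_in[1 − (τ₁ e^(−t/τ₁) − τ₂ e^(−t/τ₂))/(τ₁ − τ₂)].
At t = 33.6: e^(−t/τ₁) = 0.19516, e^(−t/τ₂) = 0.24908.
C₂ = 2.97·[1 − (20.564·0.19516 − 24.173·0.24908)/(-3.6090)] = 2.97·0.44370 = 1.3178 g/L.

1.32 g/L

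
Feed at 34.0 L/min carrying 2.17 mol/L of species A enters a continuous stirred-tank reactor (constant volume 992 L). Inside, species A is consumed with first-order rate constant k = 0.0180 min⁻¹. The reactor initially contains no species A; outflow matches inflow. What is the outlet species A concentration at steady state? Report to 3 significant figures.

V dC/dt = Q(C_in − C) − k V C.
At steady state: 0 = Q C_in − (Q + kV) C_ss, so C_ss = Q C_in/(Q + kV).
C_ss = 34.0·2.17/(34.0 + 0.0180·992) = 73.780/51.856 = 1.4228 mol/L.

1.42 mol/L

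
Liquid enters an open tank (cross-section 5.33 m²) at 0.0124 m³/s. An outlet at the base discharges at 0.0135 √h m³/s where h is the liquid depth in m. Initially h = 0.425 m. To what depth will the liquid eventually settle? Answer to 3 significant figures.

Volume balance on the tank: A dh/dt = Q_in − 0.0135 √h. At steady state dh/dt = 0:
Q_in = 0.0135 √h_ss ⇒ √h_ss = 0.0124/0.0135 = 0.91852.
h_ss = 0.91852² = 0.84368 m. (Since h₀ = 0.425 m < h_ss, the level will rise toward this value.)

0.844 m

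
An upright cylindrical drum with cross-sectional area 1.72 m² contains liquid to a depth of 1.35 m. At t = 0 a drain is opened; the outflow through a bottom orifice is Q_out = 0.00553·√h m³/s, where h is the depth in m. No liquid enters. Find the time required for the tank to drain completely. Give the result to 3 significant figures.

With no inflow, A dh/dt = −0.00553 √h.
∫ h^(−1/2) dh = −(0.00553/A) ∫ dt, giving 2√h = 2√h₀ − (0.00553/A) t.
Set h = 0: 2√h₀ = (0.00553/A) t_empty ⇒ t_empty = 2A√h₀/0.00553.
t_empty = 2·1.72·√1.35/0.00553 = 3.4400·1.1619/0.00553 = 722.77 s.

723 s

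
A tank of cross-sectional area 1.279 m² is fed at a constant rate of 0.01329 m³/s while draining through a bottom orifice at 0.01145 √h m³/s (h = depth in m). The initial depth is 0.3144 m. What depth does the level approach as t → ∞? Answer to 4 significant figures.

A dh/dt = Q_in − 0.01145 √h. Steady state requires inflow = outflow:
Q_in = 0.01145 √h_ss ⇒ √h_ss = 0.01329/0.01145 = 1.16070.
h_ss = 1.16070² = 1.34722 m. (Since h₀ = 0.3144 m < h_ss, the level will rise toward this value.)

1.347 m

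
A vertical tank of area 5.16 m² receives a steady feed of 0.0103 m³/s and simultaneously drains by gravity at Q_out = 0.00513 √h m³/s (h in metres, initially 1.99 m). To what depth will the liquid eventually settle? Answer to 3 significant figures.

4.03 m

Volume balance on the tank: A dh/dt = Q_in − 0.00513 √h. At steady state dh/dt = 0:
Q_in = 0.00513 √h_ss ⇒ √h_ss = 0.0103/0.00513 = 2.0078.
h_ss = 2.0078² = 4.0312 m. (Since h₀ = 1.99 m < h_ss, the level will rise toward this value.)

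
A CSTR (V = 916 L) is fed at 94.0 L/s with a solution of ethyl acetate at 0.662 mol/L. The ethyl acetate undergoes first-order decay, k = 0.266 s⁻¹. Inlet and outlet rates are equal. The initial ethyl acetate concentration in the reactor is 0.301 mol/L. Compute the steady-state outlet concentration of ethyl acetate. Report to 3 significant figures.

Accumulation = in − out − consumed: V dC/dt = Q C_in − Q C − k V C.
Steady state (dC/dt = 0): C_ss = Q C_in/(Q + kV) = C_in/(1 + kV/Q).
C_ss = 94.0·0.662/(94.0 + 0.266·916) = 62.228/337.66 = 0.18429 mol/L.

0.184 mol/L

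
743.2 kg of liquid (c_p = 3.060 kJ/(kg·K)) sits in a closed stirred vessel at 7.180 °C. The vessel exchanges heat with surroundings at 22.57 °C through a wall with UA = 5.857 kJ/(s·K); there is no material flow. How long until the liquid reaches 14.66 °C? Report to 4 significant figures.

258.4 s

Unsteady energy balance on the tank contents: M c_p dT/dt = −UA(T − T_amb).
τ = M c_p/UA = 388.286 s; T_ss = T_amb = 22.5700 °C.
T(t) = T_ss + (T₀ − T_ss)e^(−t/τ); set T = 14.66:
t = −τ ln[(T − T_ss)/(T₀ − T_ss)] = −388.286 · ln(0.513970) = 258.439 s.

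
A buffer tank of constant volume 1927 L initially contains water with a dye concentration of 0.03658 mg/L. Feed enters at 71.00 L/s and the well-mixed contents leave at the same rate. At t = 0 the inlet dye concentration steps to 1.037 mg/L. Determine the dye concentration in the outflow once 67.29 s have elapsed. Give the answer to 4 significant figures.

Transient balance on the dissolved component: V dC/dt = Q(C_in − C).
Time constant τ = V/Q = 1927/71.00 = 27.1408 s.
Integrating: C(t) = C_in + (C₀ − C_in) e^(−t/τ).
C(67.29) = 1.037 + (0.03658 − 1.037)·e^(−67.29/27.1408) = 1.037 + (-1.00042)·0.0838028 = 0.953162 mg/L.

0.9532 mg/L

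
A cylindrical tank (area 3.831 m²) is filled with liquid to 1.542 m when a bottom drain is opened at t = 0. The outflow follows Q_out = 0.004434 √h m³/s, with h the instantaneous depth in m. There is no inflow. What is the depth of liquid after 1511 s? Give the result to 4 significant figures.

A dh/dt = −Q_out = −0.004434 √h.
Separate and integrate: 2(√h − √h₀) = −(0.004434/A) t.
√h = √1.542 − 0.004434·1511/(2·3.831) = 1.24177 − 0.874416 = 0.367357.
h = 0.367357² = 0.134951 m.

0.1350 m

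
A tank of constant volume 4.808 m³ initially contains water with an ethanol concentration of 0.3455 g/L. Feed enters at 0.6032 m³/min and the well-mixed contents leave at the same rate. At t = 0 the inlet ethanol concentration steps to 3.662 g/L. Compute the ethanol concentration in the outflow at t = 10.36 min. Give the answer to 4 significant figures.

Species balance on the tank: V dC/dt = Q(C_in − C).
Rewrite as dC/dt + C/τ = C_in/τ, τ = V/Q = 7.97082 min.
Integrating: C(t) = C_in + (C₀ − C_in) e^(−t/τ).
C(10.36) = 3.662 + (0.3455 − 3.662)·e^(−10.36/7.97082) = 3.662 + (-3.31650)·0.272603 = 2.75791 g/L.

2.758 g/L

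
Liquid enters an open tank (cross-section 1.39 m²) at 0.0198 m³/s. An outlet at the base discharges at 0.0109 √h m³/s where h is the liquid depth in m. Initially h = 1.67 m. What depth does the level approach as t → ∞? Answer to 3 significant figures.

Level balance: A dh/dt = 0.0198 − 0.0109 √h. Setting dh/dt = 0:
Q_in = 0.0109 √h_ss ⇒ √h_ss = 0.0198/0.0109 = 1.8165.
h_ss = 1.8165² = 3.2997 m. (Since h₀ = 1.67 m < h_ss, the level will rise toward this value.)

3.30 m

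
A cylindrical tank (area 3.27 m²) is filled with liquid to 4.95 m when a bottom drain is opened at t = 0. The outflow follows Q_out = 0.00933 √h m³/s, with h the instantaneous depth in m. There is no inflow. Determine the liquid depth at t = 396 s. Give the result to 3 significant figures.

Unsteady balance on liquid volume: A dh/dt = −0.00933 √h.
∫ h^(−1/2) dh = −(0.00933/A) ∫ dt, giving 2√h = 2√h₀ − (0.00933/A) t.
√h = √4.95 − 0.00933·396/(2·3.27) = 2.2249 − 0.56494 = 1.6599.
h = 1.6599² = 2.7553 m.

2.76 m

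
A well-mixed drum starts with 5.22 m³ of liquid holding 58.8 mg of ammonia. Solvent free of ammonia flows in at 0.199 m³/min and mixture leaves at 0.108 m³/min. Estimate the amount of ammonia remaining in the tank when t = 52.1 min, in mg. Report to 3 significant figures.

Let m(t) be the amount of ammonia. Volume: V(t) = V₀ + (Q_in − Q_out) t = 5.22 + 0.091000 t; V(52.1) = 9.9611 m³.
No ammonia enters, so dm/dt = −Q_out · (m/V).
dm/m = −Q_out dt/(V₀ + 0.091000 t); integrating gives ln(m/m₀) = −(Q_out/(Q_in−Q_out)) ln(V/V₀).
m = m₀ (V₀/V)^(Q_out/(Q_in−Q_out)) = 58.8 × (5.22/9.9611)^(1.1868) = 27.310 mg.

27.3 mg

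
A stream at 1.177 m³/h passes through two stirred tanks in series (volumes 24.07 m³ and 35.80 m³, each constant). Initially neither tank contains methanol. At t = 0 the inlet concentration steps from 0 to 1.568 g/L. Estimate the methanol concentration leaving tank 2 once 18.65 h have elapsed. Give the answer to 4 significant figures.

Time constants: τᵢ = Vᵢ/Q for each well-mixed tank.
τ₁ = 24.07/1.177 = 20.4503 h; τ₂ = 35.80/1.177 = 30.4163 h.
Tank 1: C₁ = C_in(1 − e^(−t/τ₁)). Tank 2 (τ₁ ≠ τ₂): C₂ = C_in[1 − (τ₁ e^(−t/τ₁) − τ₂ e^(−t/τ₂))/(τ₁ − τ₂)].
At t = 18.65: e^(−t/τ₁) = 0.401733, e^(−t/τ₂) = 0.541638.
C₂ = 1.568·[1 − (20.4503·0.401733 − 30.4163·0.541638)/(-9.96602)] = 1.568·0.171278 = 0.268563 g/L.

0.2686 g/L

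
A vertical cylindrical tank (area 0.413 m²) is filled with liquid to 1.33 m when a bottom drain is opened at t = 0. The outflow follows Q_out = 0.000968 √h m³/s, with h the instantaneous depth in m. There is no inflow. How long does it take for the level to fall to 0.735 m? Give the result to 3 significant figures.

Mass balance (ρ constant): A dh/dt = −0.000968 √h.
∫ h^(−1/2) dh = −(0.000968/A) ∫ dt, giving 2√h = 2√h₀ − (0.000968/A) t.
t = 2A(√h₀ − √h)/0.000968 = 2·0.413·(√1.33 − √0.735)/0.000968
  = 0.82600 × (1.1533 − 0.85732) / 0.000968 = 252.52 s.

253 s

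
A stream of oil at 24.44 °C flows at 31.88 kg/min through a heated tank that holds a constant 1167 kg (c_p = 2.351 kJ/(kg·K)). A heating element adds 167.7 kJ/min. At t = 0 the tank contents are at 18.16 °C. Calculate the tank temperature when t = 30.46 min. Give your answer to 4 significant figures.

M c_p dT/dt = ṁ c_p (T_in − T) + Q̇.
Rearrange: dT/dt = (T_ss − T)/τ with τ = M/ṁ = 36.6060 min and T_ss = T_in + Q̇/(ṁ c_p) = 26.6775 °C.
T approaches T_ss exponentially: T(t) = T_ss + (T₀ − T_ss) e^(−t/τ).
T(30.46) = 26.6775 + (-8.51750)·e^(−30.46/36.6060) = 26.6775 + (-8.51750)·0.435133 = 22.9713 °C.

22.97 °C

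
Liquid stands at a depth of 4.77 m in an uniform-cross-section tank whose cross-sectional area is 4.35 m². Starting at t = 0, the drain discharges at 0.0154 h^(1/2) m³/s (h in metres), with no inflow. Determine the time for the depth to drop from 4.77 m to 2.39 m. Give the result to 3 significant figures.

A dh/dt = −Q_out = −0.0154 √h.
This is separable: 2 d(√h)/dt = −0.0154/A, so √h = √h₀ − (0.0154/(2A)) t.
t = 2A(√h₀ − √h)/0.0154 = 2·4.35·(√4.77 − √2.39)/0.0154
  = 8.7000 × (2.1840 − 1.5460) / 0.0154 = 360.47 s.

360 s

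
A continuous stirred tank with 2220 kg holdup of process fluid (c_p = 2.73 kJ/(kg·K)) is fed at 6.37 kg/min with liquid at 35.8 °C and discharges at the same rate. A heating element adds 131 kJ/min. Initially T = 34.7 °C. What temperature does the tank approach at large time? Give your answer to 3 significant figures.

43.3 °C

Heat balance on the well-mixed liquid: M c_p dT/dt = ṁ c_p (T_in − T) + 131.
At steady state dT/dt = 0 ⇒ T_ss = T_in + Q̇/(ṁ c_p) = 35.8 + 131/(6.37·2.73) = 43.333 °C.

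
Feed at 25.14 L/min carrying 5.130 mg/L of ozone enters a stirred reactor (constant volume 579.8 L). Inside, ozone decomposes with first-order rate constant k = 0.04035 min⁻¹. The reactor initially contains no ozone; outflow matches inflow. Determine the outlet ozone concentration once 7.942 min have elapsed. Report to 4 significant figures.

1.290 mg/L

Accumulation = in − out − consumed: V dC/dt = Q C_in − Q C − k V C.
dC/dt = (Q/V) C_in − (Q/V + k) C; effective rate a = Q/V + k = 0.0433598 + 0.04035 = 0.0837098 min⁻¹.
C_ss = Q C_in/(Q + kV) = 2.65722 mg/L; C(t) = C_ss + (C₀ − C_ss) e^(−a t).
C(7.942) = 2.65722 + (-2.65722)·e^(−0.0837098·7.942) = 2.65722 + (-2.65722)·0.514365 = 1.29044 mg/L.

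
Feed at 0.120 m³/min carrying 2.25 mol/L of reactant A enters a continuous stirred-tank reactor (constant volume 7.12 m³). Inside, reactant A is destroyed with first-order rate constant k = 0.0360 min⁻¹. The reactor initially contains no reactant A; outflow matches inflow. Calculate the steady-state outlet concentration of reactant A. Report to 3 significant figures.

0.717 mol/L

V dC/dt = Q(C_in − C) − k V C.
At steady state: 0 = Q C_in − (Q + kV) C_ss, so C_ss = Q C_in/(Q + kV).
C_ss = 0.120·2.25/(0.120 + 0.0360·7.12) = 0.27000/0.37632 = 0.71747 mol/L.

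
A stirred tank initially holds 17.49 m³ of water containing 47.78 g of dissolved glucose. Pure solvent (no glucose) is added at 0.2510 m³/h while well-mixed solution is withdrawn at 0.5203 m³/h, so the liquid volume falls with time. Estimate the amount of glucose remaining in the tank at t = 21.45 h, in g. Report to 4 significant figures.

Let m(t) be the amount of glucose. Volume: V(t) = V₀ + (Q_in − Q_out) t = 17.49 − 0.269300 t; V(21.45) = 11.7135 m³.
No glucose enters, so dm/dt = −Q_out · (m/V).
Separate: dm/m = −Q_out dt/V(t) ⇒ ln(m/m₀) = −(Q_out/(Q_in−Q_out)) ln(V/V₀).
m = m₀ (V₀/V)^(Q_out/(Q_in−Q_out)) = 47.78 × (17.49/11.7135)^(-1.93205) = 22.0228 g.

22.02 g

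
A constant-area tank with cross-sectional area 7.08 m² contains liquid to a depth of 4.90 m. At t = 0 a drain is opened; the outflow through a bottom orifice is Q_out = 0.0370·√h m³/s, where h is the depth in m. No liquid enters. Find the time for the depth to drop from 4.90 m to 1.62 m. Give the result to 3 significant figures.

360 s

Volume balance on the tank: A dh/dt = −0.0370 √h.
This is separable: 2 d(√h)/dt = −0.0370/A, so √h = √h₀ − (0.0370/(2A)) t.
t = 2A(√h₀ − √h)/0.0370 = 2·7.08·(√4.90 − √1.62)/0.0370
  = 14.160 × (2.2136 − 1.2728) / 0.0370 = 360.05 s.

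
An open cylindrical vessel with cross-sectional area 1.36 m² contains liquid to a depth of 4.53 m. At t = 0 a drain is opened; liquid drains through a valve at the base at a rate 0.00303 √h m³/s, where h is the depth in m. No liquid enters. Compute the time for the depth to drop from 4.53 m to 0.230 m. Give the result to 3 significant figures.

1480 s

A dh/dt = −Q_out = −0.00303 √h.
This is separable: 2 d(√h)/dt = −0.00303/A, so √h = √h₀ − (0.00303/(2A)) t.
t = 2A(√h₀ − √h)/0.00303 = 2·1.36·(√4.53 − √0.230)/0.00303
  = 2.7200 × (2.1284 − 0.47958) / 0.00303 = 1480.1 s.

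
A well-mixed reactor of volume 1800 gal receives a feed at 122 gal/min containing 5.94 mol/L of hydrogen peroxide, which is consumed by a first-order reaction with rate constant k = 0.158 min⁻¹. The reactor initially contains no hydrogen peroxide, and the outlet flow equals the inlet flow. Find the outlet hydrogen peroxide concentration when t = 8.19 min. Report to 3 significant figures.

1.50 mol/L

Accumulation = in − out − consumed: V dC/dt = Q C_in − Q C − k V C.
This is linear with rate a = Q/V + k = 0.22578 min⁻¹.
C_ss = Q C_in/(Q + kV) = 1.7832 mol/L; C(t) = C_ss + (C₀ − C_ss) e^(−a t).
C(8.19) = 1.7832 + (-1.7832)·e^(−0.22578·8.19) = 1.7832 + (-1.7832)·0.15738 = 1.5025 mol/L.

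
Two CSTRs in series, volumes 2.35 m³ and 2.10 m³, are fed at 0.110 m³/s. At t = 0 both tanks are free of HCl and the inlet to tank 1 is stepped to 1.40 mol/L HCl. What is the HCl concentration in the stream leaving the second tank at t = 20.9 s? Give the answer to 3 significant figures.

0.388 mol/L

Each tank obeys Vᵢ dCᵢ/dt = Q(Cᵢ₋₁ − Cᵢ), so τᵢ = Vᵢ/Q.
τ₁ = 2.35/0.110 = 21.364 s; τ₂ = 2.10/0.110 = 19.091 s.
Solving the cascade with C₁(0)=C₂(0)=0 gives C₂(t) = C_in[1 − (τ₁ e^(−t/τ₁) − τ₂ e^(−t/τ₂))/(τ₁ − τ₂)].
At t = 20.9: e^(−t/τ₁) = 0.37595, e^(−t/τ₂) = 0.33462.
C₂ = 1.40·[1 − (21.364·0.37595 − 19.091·0.33462)/(2.2727)] = 1.40·0.27687 = 0.38761 mol/L.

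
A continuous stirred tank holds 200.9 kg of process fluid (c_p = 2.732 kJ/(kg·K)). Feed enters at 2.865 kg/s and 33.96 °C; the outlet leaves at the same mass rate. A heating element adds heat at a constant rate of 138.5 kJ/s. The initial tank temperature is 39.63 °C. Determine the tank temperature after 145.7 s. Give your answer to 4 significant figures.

First-law balance (no shaft work): M c_p dT/dt = ṁ c_p (T_in − T) + 138.5.
Rearrange: dT/dt = (T_ss − T)/τ with τ = M/ṁ = 70.1222 s and T_ss = T_in + Q̇/(ṁ c_p) = 51.6548 °C.
Solution: T(t) = T_ss + (T₀ − T_ss) e^(−t/τ).
T(145.7) = 51.6548 + (-12.0248)·e^(−145.7/70.1222) = 51.6548 + (-12.0248)·0.125205 = 50.1492 °C.

50.15 °C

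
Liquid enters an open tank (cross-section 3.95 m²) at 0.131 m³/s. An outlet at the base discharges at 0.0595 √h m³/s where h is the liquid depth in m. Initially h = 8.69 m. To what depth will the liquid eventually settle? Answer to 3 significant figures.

Level balance: A dh/dt = 0.131 − 0.0595 √h. Setting dh/dt = 0:
Q_in = 0.0595 √h_ss ⇒ √h_ss = 0.131/0.0595 = 2.2017.
h_ss = 2.2017² = 4.8474 m. (Since h₀ = 8.69 m > h_ss, the level will fall toward this value.)

4.85 m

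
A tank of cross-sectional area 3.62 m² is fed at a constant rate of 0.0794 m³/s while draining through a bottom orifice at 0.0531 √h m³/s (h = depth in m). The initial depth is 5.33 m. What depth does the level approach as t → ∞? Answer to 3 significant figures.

Level balance: A dh/dt = 0.0794 − 0.0531 √h. Setting dh/dt = 0:
Q_in = 0.0531 √h_ss ⇒ √h_ss = 0.0794/0.0531 = 1.4953.
h_ss = 1.4953² = 2.2359 m. (Since h₀ = 5.33 m > h_ss, the level will fall toward this value.)

2.24 m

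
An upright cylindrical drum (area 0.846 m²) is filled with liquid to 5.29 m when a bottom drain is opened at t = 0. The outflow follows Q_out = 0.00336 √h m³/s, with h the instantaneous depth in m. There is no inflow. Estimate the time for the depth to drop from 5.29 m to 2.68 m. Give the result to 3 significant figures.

334 s

Unsteady balance on liquid volume: A dh/dt = −0.00336 √h.
Separate and integrate: 2(√h − √h₀) = −(0.00336/A) t.
t = 2A(√h₀ − √h)/0.00336 = 2·0.846·(√5.29 − √2.68)/0.00336
  = 1.6920 × (2.3000 − 1.6371) / 0.00336 = 333.83 s.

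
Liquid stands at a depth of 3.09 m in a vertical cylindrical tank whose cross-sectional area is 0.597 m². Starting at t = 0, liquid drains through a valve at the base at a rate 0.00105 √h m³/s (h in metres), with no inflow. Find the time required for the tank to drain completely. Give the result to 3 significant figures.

Accumulation of liquid (constant cross-section A): A dh/dt = −0.00105 √h.
This is separable: 2 d(√h)/dt = −0.00105/A, so √h = √h₀ − (0.00105/(2A)) t.
Tank is empty when √h = 0: t_empty = 2A√h₀/0.00105.
t_empty = 2·0.597·√3.09/0.00105 = 1.1940·1.7578/0.00105 = 1998.9 s.

2000 s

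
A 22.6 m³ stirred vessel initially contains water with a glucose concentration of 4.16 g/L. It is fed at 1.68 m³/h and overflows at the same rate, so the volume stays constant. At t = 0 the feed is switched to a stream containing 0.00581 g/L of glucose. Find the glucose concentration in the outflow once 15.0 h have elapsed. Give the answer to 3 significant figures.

Transient balance on the dissolved component: V dC/dt = Q(C_in − C).
So dC/dt = (C_in − C)/τ with τ = V/Q = 22.6/1.68 = 13.452 h.
This is linear first-order; C(t) = C_in + (C₀ − C_in) e^(−t/τ).
C(15.0) = 0.00581 + (4.16 − 0.00581)·e^(−15.0/13.452) = 0.00581 + (4.1542)·0.32790 = 1.3680 g/L.

1.37 g/L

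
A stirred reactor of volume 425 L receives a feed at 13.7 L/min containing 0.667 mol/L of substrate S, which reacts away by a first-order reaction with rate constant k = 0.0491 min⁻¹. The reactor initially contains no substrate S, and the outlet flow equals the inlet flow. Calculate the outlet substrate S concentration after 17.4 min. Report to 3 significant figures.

Accumulation = in − out − consumed: V dC/dt = Q C_in − Q C − k V C.
This is linear with rate a = Q/V + k = 0.081335 min⁻¹.
C_ss = Q C_in/(Q + kV) = 0.26435 mol/L; C(t) = C_ss + (C₀ − C_ss) e^(−a t).
C(17.4) = 0.26435 + (-0.26435)·e^(−0.081335·17.4) = 0.26435 + (-0.26435)·0.24287 = 0.20015 mol/L.

0.200 mol/L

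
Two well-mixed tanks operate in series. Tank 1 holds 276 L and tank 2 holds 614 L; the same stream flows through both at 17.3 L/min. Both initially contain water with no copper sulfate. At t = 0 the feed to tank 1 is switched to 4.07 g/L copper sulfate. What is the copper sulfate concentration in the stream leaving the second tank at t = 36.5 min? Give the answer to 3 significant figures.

Species balance on tank i: dCᵢ/dt = (Cᵢ₋₁ − Cᵢ)/τᵢ with τᵢ = Vᵢ/Q.
τ₁ = 276/17.3 = 15.954 min; τ₂ = 614/17.3 = 35.491 min.
Solving the cascade with C₁(0)=C₂(0)=0 gives C₂(t) = C_in[1 − (τ₁ e^(−t/τ₁) − τ₂ e^(−t/τ₂))/(τ₁ − τ₂)].
At t = 36.5: e^(−t/τ₁) = 0.10148, e^(−t/τ₂) = 0.35757.
C₂ = 4.07·[1 − (15.954·0.10148 − 35.491·0.35757)/(-19.538)] = 4.07·0.43332 = 1.7636 g/L.

1.76 g/L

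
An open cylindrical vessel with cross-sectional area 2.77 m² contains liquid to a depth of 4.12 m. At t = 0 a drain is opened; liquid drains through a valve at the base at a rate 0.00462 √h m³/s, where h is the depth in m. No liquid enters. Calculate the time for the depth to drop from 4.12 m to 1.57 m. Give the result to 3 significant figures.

931 s

Accumulation of liquid (constant cross-section A): A dh/dt = −0.00462 √h.
Separate and integrate: 2(√h − √h₀) = −(0.00462/A) t.
t = 2A(√h₀ − √h)/0.00462 = 2·2.77·(√4.12 − √1.57)/0.00462
  = 5.5400 × (2.0298 − 1.2530) / 0.00462 = 931.47 s.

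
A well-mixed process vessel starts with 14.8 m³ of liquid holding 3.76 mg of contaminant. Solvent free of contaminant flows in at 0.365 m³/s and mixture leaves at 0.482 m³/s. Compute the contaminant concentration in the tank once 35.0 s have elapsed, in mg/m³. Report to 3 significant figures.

0.0925 mg/m³

Total volume: dV/dt = Q_in − Q_out = -0.11700 m³/s, so V(t) = 14.8 − 0.11700 t and V(35.0) = 10.705 m³.
No contaminant enters, so dm/dt = −Q_out · (m/V).
Separate: dm/m = −Q_out dt/V(t) ⇒ ln(m/m₀) = −(Q_out/(Q_in−Q_out)) ln(V/V₀).
m = m₀ (V₀/V)^(Q_out/(Q_in−Q_out)) = 3.76 × (14.8/10.705)^(-4.1197) = 0.99004 mg.
C = m/V = 0.99004/10.705 = 0.092484 mg/m³.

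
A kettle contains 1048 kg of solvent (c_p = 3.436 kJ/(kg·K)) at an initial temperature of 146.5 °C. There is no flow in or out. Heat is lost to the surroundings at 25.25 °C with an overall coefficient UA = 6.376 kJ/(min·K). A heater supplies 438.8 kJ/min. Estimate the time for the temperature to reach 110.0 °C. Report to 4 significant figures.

672.8 min

Lumped-capacitance energy balance: M c_p dT/dt = UA(T_amb − T) + Q̇.
τ = M c_p/UA = 564.763 min; T_ss = T_amb + Q̇/UA = 25.25 + 438.8/6.376 = 94.0706 °C.
T(t) = T_ss + (T₀ − T_ss)e^(−t/τ); set T = 110.0:
t = −τ ln[(T − T_ss)/(T₀ − T_ss)] = −564.763 · ln(0.303826) = 672.802 min.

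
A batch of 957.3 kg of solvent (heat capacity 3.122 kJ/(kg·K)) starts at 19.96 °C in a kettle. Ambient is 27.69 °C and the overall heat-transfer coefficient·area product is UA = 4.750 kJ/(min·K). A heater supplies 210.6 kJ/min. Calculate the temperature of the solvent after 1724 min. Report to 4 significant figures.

Lumped-capacitance energy balance: M c_p dT/dt = UA(T_amb − T) + Q̇.
dT/dt = (T_ss − T)/τ with T_ss = T_amb + Q̇/UA = 27.69 + 210.6/4.750 = 72.0268 °C, τ = M c_p/UA = 957.3·3.122/4.750 = 629.198 min.
Solution: T(t) = T_ss + (T₀ − T_ss) e^(−t/τ).
T(1724) = 72.0268 + (-52.0668)·0.0645706 = 68.6649 °C.

68.66 °C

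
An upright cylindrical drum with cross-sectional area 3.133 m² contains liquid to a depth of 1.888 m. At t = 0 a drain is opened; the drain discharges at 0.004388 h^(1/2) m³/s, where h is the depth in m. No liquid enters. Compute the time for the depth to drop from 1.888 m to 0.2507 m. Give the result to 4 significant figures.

A dh/dt = −Q_out = −0.004388 √h.
Separate and integrate: 2(√h − √h₀) = −(0.004388/A) t.
t = 2A(√h₀ − √h)/0.004388 = 2·3.133·(√1.888 − √0.2507)/0.004388
  = 6.26600 × (1.37405 − 0.500700) / 0.004388 = 1247.12 s.

1247 s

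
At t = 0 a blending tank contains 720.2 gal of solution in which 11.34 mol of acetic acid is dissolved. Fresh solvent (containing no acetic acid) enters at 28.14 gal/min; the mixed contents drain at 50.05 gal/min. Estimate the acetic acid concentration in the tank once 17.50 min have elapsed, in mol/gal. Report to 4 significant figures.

Let m(t) be the amount of acetic acid. Volume: V(t) = V₀ + (Q_in − Q_out) t = 720.2 − 21.9100 t; V(17.50) = 336.775 gal.
Species balance (pure solvent in): dm/dt = −Q_out · m/V(t).
dm/m = −Q_out dt/(V₀ − 21.9100 t); integrating gives ln(m/m₀) = −(Q_out/(Q_in−Q_out)) ln(V/V₀).
m = m₀ (V₀/V)^(Q_out/(Q_in−Q_out)) = 11.34 × (720.2/336.775)^(-2.28435) = 1.99765 mol.
C = m/V = 1.99765/336.775 = 0.00593172 mol/gal.

0.005932 mol/gal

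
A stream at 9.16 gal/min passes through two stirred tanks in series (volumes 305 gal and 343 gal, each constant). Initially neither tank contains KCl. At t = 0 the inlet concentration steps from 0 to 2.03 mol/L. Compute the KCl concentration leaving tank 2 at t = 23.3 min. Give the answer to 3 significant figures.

0.288 mol/L

Each tank obeys Vᵢ dCᵢ/dt = Q(Cᵢ₋₁ − Cᵢ), so τᵢ = Vᵢ/Q.
τ₁ = 305/9.16 = 33.297 min; τ₂ = 343/9.16 = 37.445 min.
Solving the cascade with C₁(0)=C₂(0)=0 gives C₂(t) = C_in[1 − (τ₁ e^(−t/τ₁) − τ₂ e^(−t/τ₂))/(τ₁ − τ₂)].
At t = 23.3: e^(−t/τ₁) = 0.49670, e^(−t/τ₂) = 0.53674.
C₂ = 2.03·[1 − (33.297·0.49670 − 37.445·0.53674)/(-4.1485)] = 2.03·0.14190 = 0.28805 mol/L.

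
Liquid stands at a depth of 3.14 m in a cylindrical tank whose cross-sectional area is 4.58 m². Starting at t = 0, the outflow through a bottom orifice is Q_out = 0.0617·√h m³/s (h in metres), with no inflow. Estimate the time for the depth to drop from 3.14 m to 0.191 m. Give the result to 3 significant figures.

Mass balance (ρ constant): A dh/dt = −0.0617 √h.
∫ h^(−1/2) dh = −(0.0617/A) ∫ dt, giving 2√h = 2√h₀ − (0.0617/A) t.
t = 2A(√h₀ − √h)/0.0617 = 2·4.58·(√3.14 − √0.191)/0.0617
  = 9.1600 × (1.7720 − 0.43704) / 0.0617 = 198.19 s.

198 s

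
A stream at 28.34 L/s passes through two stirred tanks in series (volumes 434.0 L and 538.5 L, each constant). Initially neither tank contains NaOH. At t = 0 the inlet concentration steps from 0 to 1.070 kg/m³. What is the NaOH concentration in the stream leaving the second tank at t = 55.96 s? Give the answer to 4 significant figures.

Species balance on tank i: dCᵢ/dt = (Cᵢ₋₁ − Cᵢ)/τᵢ with τᵢ = Vᵢ/Q.
τ₁ = 434.0/28.34 = 15.3140 s; τ₂ = 538.5/28.34 = 19.0014 s.
Tank 1: C₁ = C_in(1 − e^(−t/τ₁)). Tank 2 (τ₁ ≠ τ₂): C₂ = C_in[1 − (τ₁ e^(−t/τ₁) − τ₂ e^(−t/τ₂))/(τ₁ − τ₂)].
At t = 55.96: e^(−t/τ₁) = 0.0258832, e^(−t/τ₂) = 0.0525997.
C₂ = 1.070·[1 − (15.3140·0.0258832 − 19.0014·0.0525997)/(-3.68737)] = 1.070·0.836443 = 0.894995 kg/m³.

0.8950 kg/m³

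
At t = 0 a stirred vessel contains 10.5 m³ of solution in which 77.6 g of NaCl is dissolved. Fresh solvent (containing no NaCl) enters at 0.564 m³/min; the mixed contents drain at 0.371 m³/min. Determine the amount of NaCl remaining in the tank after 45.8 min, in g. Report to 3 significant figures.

24.0 g

Total volume: dV/dt = Q_in − Q_out = 0.19300 m³/min, so V(t) = 10.5 + 0.19300 t and V(45.8) = 19.339 m³.
No NaCl enters, so dm/dt = −Q_out · (m/V).
Separate: dm/m = −Q_out dt/V(t) ⇒ ln(m/m₀) = −(Q_out/(Q_in−Q_out)) ln(V/V₀).
m = m₀ (V₀/V)^(Q_out/(Q_in−Q_out)) = 77.6 × (10.5/19.339)^(1.9223) = 23.987 g.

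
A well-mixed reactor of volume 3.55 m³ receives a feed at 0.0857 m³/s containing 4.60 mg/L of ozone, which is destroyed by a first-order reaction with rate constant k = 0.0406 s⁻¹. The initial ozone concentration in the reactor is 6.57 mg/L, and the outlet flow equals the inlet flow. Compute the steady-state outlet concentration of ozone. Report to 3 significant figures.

Accumulation = in − out − consumed: V dC/dt = Q C_in − Q C − k V C.
Steady state (dC/dt = 0): C_ss = Q C_in/(Q + kV) = C_in/(1 + kV/Q).
C_ss = 0.0857·4.60/(0.0857 + 0.0406·3.55) = 0.39422/0.22983 = 1.7153 mg/L.

1.72 mg/L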